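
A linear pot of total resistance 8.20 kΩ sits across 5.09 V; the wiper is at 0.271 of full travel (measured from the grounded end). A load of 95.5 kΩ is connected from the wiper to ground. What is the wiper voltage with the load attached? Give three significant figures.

The wiper splits the pot into (1−α)R = 5.978 kΩ above and αR = 2.222 kΩ below.
Lower section ‖ load = 2.172 kΩ.
V_wiper = 5.09 × 2.172/(5.978 + 2.172) = 1.36 V.

V ≈ 1.36 V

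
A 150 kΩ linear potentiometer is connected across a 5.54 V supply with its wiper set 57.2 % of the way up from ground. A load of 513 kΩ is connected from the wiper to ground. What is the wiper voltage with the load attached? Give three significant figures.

V ≈ 2.96 V

The wiper splits the pot into (1−α)R = 64.20 kΩ above and αR = 85.80 kΩ below.
Lower section ‖ load = 73.51 kΩ.
V_wiper = 5.54 × 73.51/(64.20 + 73.51) = 2.96 V.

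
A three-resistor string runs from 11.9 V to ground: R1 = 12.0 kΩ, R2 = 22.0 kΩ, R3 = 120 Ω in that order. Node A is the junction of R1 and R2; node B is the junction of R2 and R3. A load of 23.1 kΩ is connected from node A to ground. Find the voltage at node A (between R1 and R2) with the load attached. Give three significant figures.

Below node A the series string R2+R3 = 22120 Ω sits in parallel with the 23100 Ω load: 11300 Ω.
V_A = 11.9 × 11300/(12000 + 11300) = 5.77 V.

V ≈ 5.77 V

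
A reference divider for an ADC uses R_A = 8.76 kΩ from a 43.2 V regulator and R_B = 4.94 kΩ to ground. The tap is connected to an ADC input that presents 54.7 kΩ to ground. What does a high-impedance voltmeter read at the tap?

The load sits in parallel with R_B: R_B‖R_L = (4.94 × 54.7) / (4.94 + 54.7) = 4.531 kΩ.
V_out = 43.2 × 4.531 / (8.76 + 4.531) = 43.2 × 4.531/13.29 = 14.7 V.

V_out ≈ 14.7 V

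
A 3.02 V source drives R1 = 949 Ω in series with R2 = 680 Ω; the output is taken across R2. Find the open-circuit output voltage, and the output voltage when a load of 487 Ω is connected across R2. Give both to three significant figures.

Unloaded: 1.26 V; loaded: 0.695 V

Open-circuit: V = 3.02 × 680/(949 + 680) = 1.26 V.
With the load, R2 becomes R2‖R_L = 283.8 Ω, so V = 3.02 × 283.8/1233 = 0.695 V.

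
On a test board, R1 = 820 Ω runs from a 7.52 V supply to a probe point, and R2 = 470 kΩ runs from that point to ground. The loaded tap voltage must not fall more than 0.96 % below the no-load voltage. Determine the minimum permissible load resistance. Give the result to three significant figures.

R_L(min) ≈ 84.4 kΩ

Output resistance R_th = R1‖R2 = (820 × 470000)/470800 = 818.6 Ω.
The fractional drop is R_th/(R_th + R_L); requiring this ≤ 0.00960 gives R_L ≥ R_th(1/0.00960 − 1) = 818.6 × 103.2 = 84.4 kΩ.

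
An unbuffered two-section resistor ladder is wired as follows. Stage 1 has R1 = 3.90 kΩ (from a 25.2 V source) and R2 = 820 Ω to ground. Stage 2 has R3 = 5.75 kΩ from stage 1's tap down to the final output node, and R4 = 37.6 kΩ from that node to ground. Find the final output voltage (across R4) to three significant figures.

V_out ≈ 3.74 V

Stage 2 presents R3+R4 = 43350 Ω as a load on stage 1's tap.
Stage 1's lower leg becomes R2‖(R3+R4) = 804.8 Ω, so V_mid = 25.2 × 804.8/4705 = 4.311 V.
Stage 2 is itself unloaded: V_out = V_mid × R4/(R3+R4) = 4.311 × 37600/43350 = 3.74 V.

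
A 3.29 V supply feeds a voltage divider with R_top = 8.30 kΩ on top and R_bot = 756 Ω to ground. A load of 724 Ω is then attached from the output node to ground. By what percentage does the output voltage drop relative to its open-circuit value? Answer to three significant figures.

Unloaded V = 3.29 × 756/9056 = 0.2747 V.
Loaded: R_bot‖R_L = 369.8 Ω, giving V = 3.29 × 369.8/8670 = 0.1403 V.
Drop = (0.2747 − 0.1403) / 0.2747 = 48.9 %.

48.9 %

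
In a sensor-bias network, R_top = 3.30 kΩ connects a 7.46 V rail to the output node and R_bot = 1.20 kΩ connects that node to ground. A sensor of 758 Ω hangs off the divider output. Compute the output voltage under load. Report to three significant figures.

The load sits in parallel with R_bot: R_bot‖R_L = (1200 × 758) / (1200 + 758) = 464.6 Ω.
V_out = 7.46 × 464.6 / (3300 + 464.6) = 7.46 × 464.6/3765 = 0.921 V.
(Unloaded it would have been 1.99 V.)

V_out ≈ 0.921 V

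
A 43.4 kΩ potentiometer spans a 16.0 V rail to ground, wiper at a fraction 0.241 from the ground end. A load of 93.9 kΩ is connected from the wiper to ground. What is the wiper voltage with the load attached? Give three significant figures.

The wiper splits the pot into (1−α)R = 32.94 kΩ above and αR = 10.46 kΩ below.
Lower section ‖ load = 9.411 kΩ.
V_wiper = 16.0 × 9.411/(32.94 + 9.411) = 3.56 V.

V ≈ 3.56 V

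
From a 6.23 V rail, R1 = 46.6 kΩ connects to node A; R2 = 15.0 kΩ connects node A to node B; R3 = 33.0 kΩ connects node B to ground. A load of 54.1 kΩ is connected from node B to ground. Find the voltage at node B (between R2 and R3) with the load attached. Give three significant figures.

At node B, R3 is in parallel with the load: R3‖R_L = 20.50 kΩ.
Below node A the resistance is R2 + (R3‖R_L) = 35.50 kΩ, so V_A = 6.23 × 35.50/82.10 = 2.694 V.
Then V_B = V_A × (R3‖R_L)/(R2 + R3‖R_L) = 2.694 × 20.50/35.50 = 1.56 V.

V ≈ 1.56 V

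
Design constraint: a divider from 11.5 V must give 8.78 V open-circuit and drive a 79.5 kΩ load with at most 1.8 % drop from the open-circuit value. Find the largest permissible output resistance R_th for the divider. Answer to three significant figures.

Loading drop = R_th/(R_th + R_L) ≤ 0.0180, so R_th ≤ R_L · ε/(1−ε) = 79.5 kΩ × 0.0180/0.9820 = 1.46 kΩ.
(Any R1, R2 with R2/(R1+R2) = 0.763 and R1‖R2 ≤ 1.46 kΩ will meet the spec.)

R_th ≤ 1.46 kΩ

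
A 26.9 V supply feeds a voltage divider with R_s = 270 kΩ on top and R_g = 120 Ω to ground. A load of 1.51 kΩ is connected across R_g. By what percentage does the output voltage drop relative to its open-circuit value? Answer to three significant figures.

The divider's output (Thévenin) resistance is R_s‖R_g = 119.9 Ω.
Fractional drop under load = R_th/(R_th + R_L) = 119.9 / (119.9 + 1510) = 0.07359.
So the output falls by 7.36 %.

7.36 %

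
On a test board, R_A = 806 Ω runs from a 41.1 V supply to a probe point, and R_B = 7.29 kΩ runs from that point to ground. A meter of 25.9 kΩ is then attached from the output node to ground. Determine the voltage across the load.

The load sits in parallel with R_B: R_B‖R_L = (7290 × 25900) / (7290 + 25900) = 5689 Ω.
V_out = 41.1 × 5689 / (806 + 5689) = 41.1 × 5689/6495 = 36.0 V.

V_out ≈ 36.0 V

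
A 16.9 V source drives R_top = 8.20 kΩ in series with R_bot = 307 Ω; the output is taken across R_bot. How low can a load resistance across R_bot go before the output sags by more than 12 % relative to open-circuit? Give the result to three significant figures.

Output resistance R_th = R_top‖R_bot = (8200 × 307)/8507 = 295.9 Ω.
The fractional drop is R_th/(R_th + R_L); requiring this ≤ 0.120 gives R_L ≥ R_th(1/0.120 − 1) = 295.9 × 7.333 = 2.17 kΩ.

R_L(min) ≈ 2.17 kΩ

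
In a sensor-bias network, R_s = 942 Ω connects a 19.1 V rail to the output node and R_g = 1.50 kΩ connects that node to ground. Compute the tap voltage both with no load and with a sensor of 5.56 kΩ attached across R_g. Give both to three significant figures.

Open-circuit: V = 19.1 × 1500/(942 + 1500) = 11.7 V.
With the load, R_g becomes R_g‖R_L = 1181 Ω, so V = 19.1 × 1181/2123 = 10.6 V.

Unloaded: 11.7 V; loaded: 10.6 V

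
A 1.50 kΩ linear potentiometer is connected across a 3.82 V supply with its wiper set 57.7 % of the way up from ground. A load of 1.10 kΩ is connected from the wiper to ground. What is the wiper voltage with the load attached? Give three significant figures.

The wiper splits the pot into (1−α)R = 634.5 Ω above and αR = 865.5 Ω below.
Lower section ‖ load = 484.4 Ω.
V_wiper = 3.82 × 484.4/(634.5 + 484.4) = 1.65 V.

V ≈ 1.65 V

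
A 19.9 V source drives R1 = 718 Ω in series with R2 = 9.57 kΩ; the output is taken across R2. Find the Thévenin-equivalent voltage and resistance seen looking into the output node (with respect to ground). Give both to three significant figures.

V_th is the open-circuit tap voltage: 19.9 × 9570/(718 + 9570) = 18.5 V.
With the supply zeroed, R1 and R2 appear in parallel from the tap: R_th = R1‖R2 = (718 × 9570)/10290 = 668 Ω.

V_th = 18.5 V, R_th = 668 Ω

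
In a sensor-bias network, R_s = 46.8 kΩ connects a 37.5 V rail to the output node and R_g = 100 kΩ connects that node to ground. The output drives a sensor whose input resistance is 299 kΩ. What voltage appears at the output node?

The load sits in parallel with R_g: R_g‖R_L = (100 × 299) / (100 + 299) = 74.94 kΩ.
V_out = 37.5 × 74.94 / (46.8 + 74.94) = 37.5 × 74.94/121.7 = 23.1 V.

V_out ≈ 23.1 V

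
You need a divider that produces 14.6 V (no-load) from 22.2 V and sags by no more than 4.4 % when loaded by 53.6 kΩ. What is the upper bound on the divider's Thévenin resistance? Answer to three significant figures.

R_th ≤ 2.47 kΩ

Loading drop = R_th/(R_th + R_L) ≤ 0.0440, so R_th ≤ R_L · ε/(1−ε) = 53.6 kΩ × 0.0440/0.9560 = 2.47 kΩ.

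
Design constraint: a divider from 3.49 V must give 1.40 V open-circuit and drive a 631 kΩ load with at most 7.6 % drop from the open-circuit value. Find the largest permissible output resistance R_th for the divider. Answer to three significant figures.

R_th ≤ 51.9 kΩ

Loading drop = R_th/(R_th + R_L) ≤ 0.0760, so R_th ≤ R_L · ε/(1−ε) = 631 kΩ × 0.0760/0.9240 = 51.9 kΩ.
(Any R1, R2 with R2/(R1+R2) = 0.401 and R1‖R2 ≤ 51.9 kΩ will meet the spec.)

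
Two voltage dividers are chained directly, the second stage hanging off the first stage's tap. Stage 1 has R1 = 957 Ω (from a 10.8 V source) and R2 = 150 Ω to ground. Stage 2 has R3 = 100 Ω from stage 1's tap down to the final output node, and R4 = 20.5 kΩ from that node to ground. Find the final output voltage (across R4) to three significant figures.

Stage 2 presents R3+R4 = 20600 Ω as a load on stage 1's tap.
Stage 1's lower leg becomes R2‖(R3+R4) = 148.9 Ω, so V_mid = 10.8 × 148.9/1106 = 1.454 V.
Stage 2 is itself unloaded: V_out = V_mid × R4/(R3+R4) = 1.454 × 20500/20600 = 1.45 V.

V_out ≈ 1.45 V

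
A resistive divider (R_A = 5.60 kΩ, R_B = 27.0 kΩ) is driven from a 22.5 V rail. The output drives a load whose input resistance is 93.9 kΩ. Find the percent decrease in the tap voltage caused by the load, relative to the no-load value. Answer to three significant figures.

4.71 %

The divider's output (Thévenin) resistance is R_A‖R_B = 4.638 kΩ.
Fractional drop under load = R_th/(R_th + R_L) = 4.638 / (4.638 + 93.9) = 0.04707.
So the output falls by 4.71 %.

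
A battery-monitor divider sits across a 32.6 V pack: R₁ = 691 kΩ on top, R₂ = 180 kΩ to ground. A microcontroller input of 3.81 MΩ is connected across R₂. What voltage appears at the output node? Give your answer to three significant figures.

The load sits in parallel with R₂: R₂‖R_L = (180 × 3810) / (180 + 3810) = 171.9 kΩ.
V_out = 32.6 × 171.9 / (691 + 171.9) = 32.6 × 171.9/862.9 = 6.49 V.

V_out ≈ 6.49 V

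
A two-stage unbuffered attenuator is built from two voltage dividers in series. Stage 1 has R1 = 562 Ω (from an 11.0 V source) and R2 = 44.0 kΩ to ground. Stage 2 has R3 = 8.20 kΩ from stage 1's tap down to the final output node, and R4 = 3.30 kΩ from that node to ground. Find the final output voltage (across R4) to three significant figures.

V_out ≈ 2.97 V

Stage 2 presents R3+R4 = 11500 Ω as a load on stage 1's tap.
Stage 1's lower leg becomes R2‖(R3+R4) = 9117 Ω, so V_mid = 11.0 × 9117/9679 = 10.36 V.
Stage 2 is itself unloaded: V_out = V_mid × R4/(R3+R4) = 10.36 × 3300/11500 = 2.97 V.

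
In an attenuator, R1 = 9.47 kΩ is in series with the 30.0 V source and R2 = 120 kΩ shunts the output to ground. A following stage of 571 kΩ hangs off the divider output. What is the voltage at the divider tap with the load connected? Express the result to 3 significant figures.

The load sits in parallel with R2: R2‖R_L = (120 × 571) / (120 + 571) = 99.16 kΩ.
V_out = 30.0 × 99.16 / (9.47 + 99.16) = 30.0 × 99.16/108.6 = 27.4 V.
(Unloaded it would have been 27.8 V.)

V_out ≈ 27.4 V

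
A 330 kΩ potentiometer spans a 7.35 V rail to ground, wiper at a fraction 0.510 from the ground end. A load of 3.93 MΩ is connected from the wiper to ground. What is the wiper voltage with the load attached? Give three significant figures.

The wiper splits the pot into (1−α)R = 161.7 kΩ above and αR = 168.3 kΩ below.
Lower section ‖ load = 161.4 kΩ.
V_wiper = 7.35 × 161.4/(161.7 + 161.4) = 3.67 V.

V ≈ 3.67 V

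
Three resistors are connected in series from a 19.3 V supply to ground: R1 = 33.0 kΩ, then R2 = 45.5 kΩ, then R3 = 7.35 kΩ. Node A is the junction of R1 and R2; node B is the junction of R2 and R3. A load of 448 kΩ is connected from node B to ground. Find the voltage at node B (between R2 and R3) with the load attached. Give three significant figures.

At node B, R3 is in parallel with the load: R3‖R_L = 7.231 kΩ.
Below node A the resistance is R2 + (R3‖R_L) = 52.73 kΩ, so V_A = 19.3 × 52.73/85.73 = 11.87 V.
Then V_B = V_A × (R3‖R_L)/(R2 + R3‖R_L) = 11.87 × 7.231/52.73 = 1.63 V.

V ≈ 1.63 V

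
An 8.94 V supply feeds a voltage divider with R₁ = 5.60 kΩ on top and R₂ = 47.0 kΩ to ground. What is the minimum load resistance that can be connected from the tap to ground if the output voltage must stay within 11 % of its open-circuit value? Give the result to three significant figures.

R_L(min) ≈ 40.5 kΩ

Output resistance R_th = R₁‖R₂ = (5.60 × 47.0)/52.60 = 5.004 kΩ.
The fractional drop is R_th/(R_th + R_L); requiring this ≤ 0.110 gives R_L ≥ R_th(1/0.110 − 1) = 5.004 × 8.091 = 40.5 kΩ.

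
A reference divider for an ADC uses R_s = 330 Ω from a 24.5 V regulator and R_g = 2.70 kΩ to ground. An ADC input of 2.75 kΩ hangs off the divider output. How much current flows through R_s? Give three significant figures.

I ≈ 14.5 mA

R_g‖R_L = 1362 Ω, so the source sees R_s + R_g‖R_L = 1692 Ω.
I = 24.5 V / 1692 Ω = 14.5 mA.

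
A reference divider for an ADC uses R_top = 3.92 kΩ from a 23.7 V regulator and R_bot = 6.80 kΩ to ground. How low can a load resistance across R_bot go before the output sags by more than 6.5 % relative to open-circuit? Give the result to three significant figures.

Output resistance R_th = R_top‖R_bot = (3.92 × 6.80)/10.72 = 2.487 kΩ.
The fractional drop is R_th/(R_th + R_L); requiring this ≤ 0.0650 gives R_L ≥ R_th(1/0.0650 − 1) = 2.487 × 14.38 = 35.8 kΩ.

R_L(min) ≈ 35.8 kΩ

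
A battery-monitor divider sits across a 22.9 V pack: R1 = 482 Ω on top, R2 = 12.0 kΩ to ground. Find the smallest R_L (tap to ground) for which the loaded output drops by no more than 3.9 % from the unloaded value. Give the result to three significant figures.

R_L(min) ≈ 11.4 kΩ

Output resistance R_th = R1‖R2 = (482 × 12000)/12480 = 463.4 Ω.
The fractional drop is R_th/(R_th + R_L); requiring this ≤ 0.0390 gives R_L ≥ R_th(1/0.0390 − 1) = 463.4 × 24.64 = 11.4 kΩ.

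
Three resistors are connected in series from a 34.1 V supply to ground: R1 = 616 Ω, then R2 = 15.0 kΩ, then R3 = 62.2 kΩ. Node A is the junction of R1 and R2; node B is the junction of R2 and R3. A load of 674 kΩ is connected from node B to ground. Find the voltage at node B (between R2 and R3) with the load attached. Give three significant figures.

At node B, R3 is in parallel with the load: R3‖R_L = 56940 Ω.
Below node A the resistance is R2 + (R3‖R_L) = 71940 Ω, so V_A = 34.1 × 71940/72560 = 33.81 V.
Then V_B = V_A × (R3‖R_L)/(R2 + R3‖R_L) = 33.81 × 56940/71940 = 26.8 V.

V ≈ 26.8 V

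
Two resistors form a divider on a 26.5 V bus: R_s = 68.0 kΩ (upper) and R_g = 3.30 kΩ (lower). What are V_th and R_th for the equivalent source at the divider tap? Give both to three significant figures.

V_th = 1.23 V, R_th = 3.15 kΩ

V_th is the open-circuit tap voltage: 26.5 × 3.30/(68.0 + 3.30) = 1.23 V.
With the supply zeroed, R_s and R_g appear in parallel from the tap: R_th = R_s‖R_g = (68.0 × 3.30)/71.30 = 3.15 kΩ.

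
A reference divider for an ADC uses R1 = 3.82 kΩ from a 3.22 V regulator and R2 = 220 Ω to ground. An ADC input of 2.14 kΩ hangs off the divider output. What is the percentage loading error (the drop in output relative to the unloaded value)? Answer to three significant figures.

8.86 %

The divider's output (Thévenin) resistance is R1‖R2 = 208.0 Ω.
Fractional drop under load = R_th/(R_th + R_L) = 208.0 / (208.0 + 2140) = 0.08859.
So the output falls by 8.86 %.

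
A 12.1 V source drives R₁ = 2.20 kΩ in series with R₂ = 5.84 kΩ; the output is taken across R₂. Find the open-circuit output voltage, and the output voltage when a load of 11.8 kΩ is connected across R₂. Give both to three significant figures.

Unloaded: 8.79 V; loaded: 7.74 V

Open-circuit: V = 12.1 × 5.84/(2.20 + 5.84) = 8.79 V.
With the load, R₂ becomes R₂‖R_L = 3.907 kΩ, so V = 12.1 × 3.907/6.107 = 7.74 V.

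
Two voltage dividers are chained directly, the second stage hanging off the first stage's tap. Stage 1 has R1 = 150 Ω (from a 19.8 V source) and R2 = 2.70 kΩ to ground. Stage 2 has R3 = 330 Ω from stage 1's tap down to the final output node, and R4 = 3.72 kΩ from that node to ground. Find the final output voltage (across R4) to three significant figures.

Stage 2 presents R3+R4 = 4050 Ω as a load on stage 1's tap.
Stage 1's lower leg becomes R2‖(R3+R4) = 1620 Ω, so V_mid = 19.8 × 1620/1770 = 18.12 V.
Stage 2 is itself unloaded: V_out = V_mid × R4/(R3+R4) = 18.12 × 3720/4050 = 16.6 V.

V_out ≈ 16.6 V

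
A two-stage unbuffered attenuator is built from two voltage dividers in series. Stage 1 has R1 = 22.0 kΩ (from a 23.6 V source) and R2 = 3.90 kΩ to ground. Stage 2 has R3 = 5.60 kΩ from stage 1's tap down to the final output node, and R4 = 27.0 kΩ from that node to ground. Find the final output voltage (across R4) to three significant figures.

Stage 2 presents R3+R4 = 32.60 kΩ as a load on stage 1's tap.
Stage 1's lower leg becomes R2‖(R3+R4) = 3.483 kΩ, so V_mid = 23.6 × 3.483/25.48 = 3.226 V.
Stage 2 is itself unloaded: V_out = V_mid × R4/(R3+R4) = 3.226 × 27.0/32.60 = 2.67 V.

V_out ≈ 2.67 V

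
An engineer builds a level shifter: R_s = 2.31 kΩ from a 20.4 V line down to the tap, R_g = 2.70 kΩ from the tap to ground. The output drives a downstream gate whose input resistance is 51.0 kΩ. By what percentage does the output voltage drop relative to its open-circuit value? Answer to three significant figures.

2.38 %

The divider's output (Thévenin) resistance is R_s‖R_g = 1.245 kΩ.
Fractional drop under load = R_th/(R_th + R_L) = 1.245 / (1.245 + 51.0) = 0.02383.
So the output falls by 2.38 %.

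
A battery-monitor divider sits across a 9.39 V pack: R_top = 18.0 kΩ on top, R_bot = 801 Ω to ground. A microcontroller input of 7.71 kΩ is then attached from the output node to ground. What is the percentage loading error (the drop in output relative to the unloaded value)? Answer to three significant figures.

The divider's output (Thévenin) resistance is R_top‖R_bot = 766.9 Ω.
Fractional drop under load = R_th/(R_th + R_L) = 766.9 / (766.9 + 7710) = 0.09047.
So the output falls by 9.05 %.

9.05 %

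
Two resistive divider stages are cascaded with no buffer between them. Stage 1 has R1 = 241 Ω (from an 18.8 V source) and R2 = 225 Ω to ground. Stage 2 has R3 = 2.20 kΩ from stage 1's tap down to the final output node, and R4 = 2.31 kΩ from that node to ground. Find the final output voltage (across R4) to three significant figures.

V_out ≈ 4.53 V

Stage 2 presents R3+R4 = 4510 Ω as a load on stage 1's tap.
Stage 1's lower leg becomes R2‖(R3+R4) = 214.3 Ω, so V_mid = 18.8 × 214.3/455.3 = 8.849 V.
Stage 2 is itself unloaded: V_out = V_mid × R4/(R3+R4) = 8.849 × 2310/4510 = 4.53 V.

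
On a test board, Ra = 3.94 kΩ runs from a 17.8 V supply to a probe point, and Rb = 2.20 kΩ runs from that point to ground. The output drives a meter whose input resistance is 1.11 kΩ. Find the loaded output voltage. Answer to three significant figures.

The load sits in parallel with Rb: Rb‖R_L = (2.20 × 1.11) / (2.20 + 1.11) = 0.7378 kΩ.
V_out = 17.8 × 0.7378 / (3.94 + 0.7378) = 17.8 × 0.7378/4.678 = 2.81 V.

V_out ≈ 2.81 V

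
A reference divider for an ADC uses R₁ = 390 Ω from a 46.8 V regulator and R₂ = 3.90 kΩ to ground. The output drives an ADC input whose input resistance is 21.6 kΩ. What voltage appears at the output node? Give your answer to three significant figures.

The load sits in parallel with R₂: R₂‖R_L = (3900 × 21600) / (3900 + 21600) = 3304 Ω.
V_out = 46.8 × 3304 / (390 + 3304) = 46.8 × 3304/3694 = 41.9 V.

V_out ≈ 41.9 V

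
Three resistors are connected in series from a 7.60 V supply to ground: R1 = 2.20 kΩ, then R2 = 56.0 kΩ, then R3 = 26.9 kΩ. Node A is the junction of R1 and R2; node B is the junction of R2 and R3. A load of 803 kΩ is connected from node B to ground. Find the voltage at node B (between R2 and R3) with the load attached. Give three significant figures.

V ≈ 2.35 V

At node B, R3 is in parallel with the load: R3‖R_L = 26.03 kΩ.
Below node A the resistance is R2 + (R3‖R_L) = 82.03 kΩ, so V_A = 7.60 × 82.03/84.23 = 7.401 V.
Then V_B = V_A × (R3‖R_L)/(R2 + R3‖R_L) = 7.401 × 26.03/82.03 = 2.35 V.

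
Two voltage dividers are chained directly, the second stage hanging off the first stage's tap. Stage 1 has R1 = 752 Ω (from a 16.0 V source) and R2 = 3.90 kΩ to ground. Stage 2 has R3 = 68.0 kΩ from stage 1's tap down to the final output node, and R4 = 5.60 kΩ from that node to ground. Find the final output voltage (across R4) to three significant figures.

Stage 2 presents R3+R4 = 73600 Ω as a load on stage 1's tap.
Stage 1's lower leg becomes R2‖(R3+R4) = 3704 Ω, so V_mid = 16.0 × 3704/4456 = 13.30 V.
Stage 2 is itself unloaded: V_out = V_mid × R4/(R3+R4) = 13.30 × 5600/73600 = 1.01 V.

V_out ≈ 1.01 V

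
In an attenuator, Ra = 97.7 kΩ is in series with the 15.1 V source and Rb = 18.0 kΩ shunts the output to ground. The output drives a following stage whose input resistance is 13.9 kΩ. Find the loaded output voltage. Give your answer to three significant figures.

The load sits in parallel with Rb: Rb‖R_L = (18.0 × 13.9) / (18.0 + 13.9) = 7.843 kΩ.
V_out = 15.1 × 7.843 / (97.7 + 7.843) = 15.1 × 7.843/105.5 = 1.12 V.
(Unloaded it would have been 2.35 V.)

V_out ≈ 1.12 V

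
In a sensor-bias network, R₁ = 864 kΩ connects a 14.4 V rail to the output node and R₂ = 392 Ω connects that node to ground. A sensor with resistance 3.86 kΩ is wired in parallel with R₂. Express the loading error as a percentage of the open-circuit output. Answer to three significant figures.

9.22 %

Unloaded V = 14.4 × 392/864400 = 0.0065304 V.
Loaded: R₂‖R_L = 355.9 Ω, giving V = 14.4 × 355.9/864400 = 0.0059286 V.
Drop = (0.0065304 − 0.0059286) / 0.0065304 = 9.22 %.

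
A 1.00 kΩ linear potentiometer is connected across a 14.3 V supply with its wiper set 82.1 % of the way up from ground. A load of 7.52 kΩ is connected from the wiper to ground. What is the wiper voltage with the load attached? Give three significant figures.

The wiper splits the pot into (1−α)R = 179.0 Ω above and αR = 821.0 Ω below.
Lower section ‖ load = 740.2 Ω.
V_wiper = 14.3 × 740.2/(179.0 + 740.2) = 11.5 V.

V ≈ 11.5 V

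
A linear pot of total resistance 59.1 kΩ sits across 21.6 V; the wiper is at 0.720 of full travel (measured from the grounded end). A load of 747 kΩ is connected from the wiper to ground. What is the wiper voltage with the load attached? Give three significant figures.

V ≈ 15.3 V

The wiper splits the pot into (1−α)R = 16.55 kΩ above and αR = 42.55 kΩ below.
Lower section ‖ load = 40.26 kΩ.
V_wiper = 21.6 × 40.26/(16.55 + 40.26) = 15.3 V.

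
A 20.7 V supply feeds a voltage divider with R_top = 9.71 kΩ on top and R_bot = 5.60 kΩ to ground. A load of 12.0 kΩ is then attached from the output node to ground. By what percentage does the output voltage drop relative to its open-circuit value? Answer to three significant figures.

22.8 %

The divider's output (Thévenin) resistance is R_top‖R_bot = 3.552 kΩ.
Fractional drop under load = R_th/(R_th + R_L) = 3.552 / (3.552 + 12.0) = 0.2284.
So the output falls by 22.8 %.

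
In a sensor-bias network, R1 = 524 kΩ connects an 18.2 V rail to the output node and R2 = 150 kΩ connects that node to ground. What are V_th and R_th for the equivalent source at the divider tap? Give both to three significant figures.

V_th = 4.05 V, R_th = 117 kΩ

V_th is the open-circuit tap voltage: 18.2 × 150/(524 + 150) = 4.05 V.
With the supply zeroed, R1 and R2 appear in parallel from the tap: R_th = R1‖R2 = (524 × 150)/674.0 = 117 kΩ.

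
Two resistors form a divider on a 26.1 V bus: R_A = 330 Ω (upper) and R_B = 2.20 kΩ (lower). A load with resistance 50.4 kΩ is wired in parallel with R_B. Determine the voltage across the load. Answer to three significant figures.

V_out ≈ 22.6 V

The load sits in parallel with R_B: R_B‖R_L = (2200 × 50400) / (2200 + 50400) = 2108 Ω.
V_out = 26.1 × 2108 / (330 + 2108) = 26.1 × 2108/2438 = 22.6 V.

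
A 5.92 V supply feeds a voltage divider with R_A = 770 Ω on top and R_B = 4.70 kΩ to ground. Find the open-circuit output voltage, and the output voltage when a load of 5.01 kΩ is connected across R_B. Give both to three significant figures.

Unloaded: 5.09 V; loaded: 4.49 V

Open-circuit: V = 5.92 × 4700/(770 + 4700) = 5.09 V.
With the load, R_B becomes R_B‖R_L = 2425 Ω, so V = 5.92 × 2425/3195 = 4.49 V.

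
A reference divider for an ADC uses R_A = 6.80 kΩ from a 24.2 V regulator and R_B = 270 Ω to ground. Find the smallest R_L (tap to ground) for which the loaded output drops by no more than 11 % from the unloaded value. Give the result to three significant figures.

R_L(min) ≈ 2.10 kΩ

Output resistance R_th = R_A‖R_B = (6800 × 270)/7070 = 259.7 Ω.
The fractional drop is R_th/(R_th + R_L); requiring this ≤ 0.110 gives R_L ≥ R_th(1/0.110 − 1) = 259.7 × 8.091 = 2.10 kΩ.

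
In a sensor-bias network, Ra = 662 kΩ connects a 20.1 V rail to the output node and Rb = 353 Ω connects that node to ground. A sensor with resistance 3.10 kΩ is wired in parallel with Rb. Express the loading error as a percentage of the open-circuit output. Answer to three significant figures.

10.2 %

The divider's output (Thévenin) resistance is Ra‖Rb = 352.8 Ω.
Fractional drop under load = R_th/(R_th + R_L) = 352.8 / (352.8 + 3100) = 0.1022.
So the output falls by 10.2 %.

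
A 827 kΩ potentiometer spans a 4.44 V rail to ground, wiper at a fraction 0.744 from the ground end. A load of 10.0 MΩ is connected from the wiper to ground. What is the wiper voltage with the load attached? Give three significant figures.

V ≈ 3.25 V

The wiper splits the pot into (1−α)R = 211.7 kΩ above and αR = 615.3 kΩ below.
Lower section ‖ load = 579.6 kΩ.
V_wiper = 4.44 × 579.6/(211.7 + 579.6) = 3.25 V.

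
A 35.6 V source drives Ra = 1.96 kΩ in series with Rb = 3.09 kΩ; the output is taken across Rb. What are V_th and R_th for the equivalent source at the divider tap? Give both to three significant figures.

V_th is the open-circuit tap voltage: 35.6 × 3.09/(1.96 + 3.09) = 21.8 V.
With the supply zeroed, Ra and Rb appear in parallel from the tap: R_th = Ra‖Rb = (1.96 × 3.09)/5.050 = 1.20 kΩ.

V_th = 21.8 V, R_th = 1.20 kΩ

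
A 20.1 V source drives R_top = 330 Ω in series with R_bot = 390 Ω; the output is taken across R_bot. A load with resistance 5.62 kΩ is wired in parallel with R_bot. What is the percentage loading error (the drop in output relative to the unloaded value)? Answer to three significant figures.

3.08 %

The divider's output (Thévenin) resistance is R_top‖R_bot = 178.8 Ω.
Fractional drop under load = R_th/(R_th + R_L) = 178.8 / (178.8 + 5620) = 0.03083.
So the output falls by 3.08 %.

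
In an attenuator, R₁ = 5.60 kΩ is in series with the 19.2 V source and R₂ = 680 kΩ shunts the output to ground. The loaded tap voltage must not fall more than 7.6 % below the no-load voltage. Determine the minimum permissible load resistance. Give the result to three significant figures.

Output resistance R_th = R₁‖R₂ = (5.60 × 680)/685.6 = 5.554 kΩ.
The fractional drop is R_th/(R_th + R_L); requiring this ≤ 0.0760 gives R_L ≥ R_th(1/0.0760 − 1) = 5.554 × 12.16 = 67.5 kΩ.

R_L(min) ≈ 67.5 kΩ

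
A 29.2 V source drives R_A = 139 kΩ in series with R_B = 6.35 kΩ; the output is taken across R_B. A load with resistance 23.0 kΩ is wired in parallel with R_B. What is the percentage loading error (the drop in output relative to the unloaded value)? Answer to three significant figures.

The divider's output (Thévenin) resistance is R_A‖R_B = 6.073 kΩ.
Fractional drop under load = R_th/(R_th + R_L) = 6.073 / (6.073 + 23.0) = 0.2089.
So the output falls by 20.9 %.

20.9 %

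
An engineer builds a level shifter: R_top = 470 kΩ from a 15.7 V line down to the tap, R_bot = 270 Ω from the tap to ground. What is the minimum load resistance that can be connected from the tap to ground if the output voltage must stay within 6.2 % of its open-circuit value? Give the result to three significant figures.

R_L(min) ≈ 4.08 kΩ

Output resistance R_th = R_top‖R_bot = (470000 × 270)/470300 = 269.8 Ω.
The fractional drop is R_th/(R_th + R_L); requiring this ≤ 0.0620 gives R_L ≥ R_th(1/0.0620 − 1) = 269.8 × 15.13 = 4.08 kΩ.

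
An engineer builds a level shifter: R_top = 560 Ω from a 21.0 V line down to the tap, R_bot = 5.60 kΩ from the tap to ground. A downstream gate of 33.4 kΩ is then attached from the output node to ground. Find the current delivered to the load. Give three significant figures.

I_L ≈ 0.563 mA

R_bot‖R_L = 4796 Ω; V_out = 21.0 × 4796/5356 = 18.80 V.
I_L = V_out / R_L = 18.80 / 33.4 kΩ = 0.563 mA.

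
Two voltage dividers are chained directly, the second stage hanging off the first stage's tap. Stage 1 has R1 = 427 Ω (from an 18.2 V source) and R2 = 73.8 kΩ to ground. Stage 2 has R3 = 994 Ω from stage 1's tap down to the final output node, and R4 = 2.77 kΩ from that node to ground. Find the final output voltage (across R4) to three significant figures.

Stage 2 presents R3+R4 = 3764 Ω as a load on stage 1's tap.
Stage 1's lower leg becomes R2‖(R3+R4) = 3581 Ω, so V_mid = 18.2 × 3581/4008 = 16.26 V.
Stage 2 is itself unloaded: V_out = V_mid × R4/(R3+R4) = 16.26 × 2770/3764 = 12.0 V.

V_out ≈ 12.0 V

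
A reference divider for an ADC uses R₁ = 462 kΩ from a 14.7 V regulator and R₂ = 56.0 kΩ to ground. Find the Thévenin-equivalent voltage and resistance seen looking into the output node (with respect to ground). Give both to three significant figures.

V_th = 1.59 V, R_th = 49.9 kΩ

V_th is the open-circuit tap voltage: 14.7 × 56.0/(462 + 56.0) = 1.59 V.
With the supply zeroed, R₁ and R₂ appear in parallel from the tap: R_th = R₁‖R₂ = (462 × 56.0)/518.0 = 49.9 kΩ.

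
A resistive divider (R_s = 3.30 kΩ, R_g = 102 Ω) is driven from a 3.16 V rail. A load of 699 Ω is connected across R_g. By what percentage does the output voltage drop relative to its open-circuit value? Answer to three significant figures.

Unloaded V = 3.16 × 102/3402 = 0.094744 V.
Loaded: R_g‖R_L = 89.01 Ω, giving V = 3.16 × 89.01/3389 = 0.082996 V.
Drop = (0.094744 − 0.082996) / 0.094744 = 12.4 %.

12.4 %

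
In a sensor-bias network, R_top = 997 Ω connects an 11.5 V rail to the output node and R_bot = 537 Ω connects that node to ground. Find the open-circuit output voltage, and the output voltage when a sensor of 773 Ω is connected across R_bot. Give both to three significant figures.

Open-circuit: V = 11.5 × 537/(997 + 537) = 4.03 V.
With the load, R_bot becomes R_bot‖R_L = 316.9 Ω, so V = 11.5 × 316.9/1314 = 2.77 V.

Unloaded: 4.03 V; loaded: 2.77 V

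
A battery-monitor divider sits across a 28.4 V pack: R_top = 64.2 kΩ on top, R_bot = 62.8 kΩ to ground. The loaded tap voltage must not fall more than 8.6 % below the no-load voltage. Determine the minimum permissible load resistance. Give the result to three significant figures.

Output resistance R_th = R_top‖R_bot = (64.2 × 62.8)/127.0 = 31.75 kΩ.
The fractional drop is R_th/(R_th + R_L); requiring this ≤ 0.0860 gives R_L ≥ R_th(1/0.0860 − 1) = 31.75 × 10.63 = 337 kΩ.

R_L(min) ≈ 337 kΩ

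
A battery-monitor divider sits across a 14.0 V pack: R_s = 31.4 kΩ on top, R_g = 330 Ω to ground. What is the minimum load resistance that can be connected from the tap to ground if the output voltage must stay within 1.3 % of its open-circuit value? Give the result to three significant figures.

Output resistance R_th = R_s‖R_g = (31400 × 330)/31730 = 326.6 Ω.
The fractional drop is R_th/(R_th + R_L); requiring this ≤ 0.0130 gives R_L ≥ R_th(1/0.0130 − 1) = 326.6 × 75.92 = 24.8 kΩ.

R_L(min) ≈ 24.8 kΩ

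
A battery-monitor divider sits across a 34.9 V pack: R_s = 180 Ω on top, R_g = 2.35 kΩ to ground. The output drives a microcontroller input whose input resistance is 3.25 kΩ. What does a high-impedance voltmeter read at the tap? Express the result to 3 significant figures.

The load sits in parallel with R_g: R_g‖R_L = (2350 × 3250) / (2350 + 3250) = 1364 Ω.
V_out = 34.9 × 1364 / (180 + 1364) = 34.9 × 1364/1544 = 30.8 V.

V_out ≈ 30.8 V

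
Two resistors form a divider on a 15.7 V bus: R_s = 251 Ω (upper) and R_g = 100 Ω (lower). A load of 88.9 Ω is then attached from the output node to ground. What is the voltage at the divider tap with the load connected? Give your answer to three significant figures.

The load sits in parallel with R_g: R_g‖R_L = (100 × 88.9) / (100 + 88.9) = 47.06 Ω.
V_out = 15.7 × 47.06 / (251 + 47.06) = 15.7 × 47.06/298.1 = 2.48 V.

V_out ≈ 2.48 V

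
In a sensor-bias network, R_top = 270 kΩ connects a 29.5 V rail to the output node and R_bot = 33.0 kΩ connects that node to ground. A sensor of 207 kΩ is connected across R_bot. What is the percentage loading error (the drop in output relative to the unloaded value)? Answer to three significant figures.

12.4 %

The divider's output (Thévenin) resistance is R_top‖R_bot = 29.41 kΩ.
Fractional drop under load = R_th/(R_th + R_L) = 29.41 / (29.41 + 207) = 0.1244.
So the output falls by 12.4 %.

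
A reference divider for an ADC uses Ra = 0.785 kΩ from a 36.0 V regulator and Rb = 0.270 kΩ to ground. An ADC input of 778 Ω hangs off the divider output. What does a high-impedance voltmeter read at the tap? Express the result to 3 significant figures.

V_out ≈ 7.32 V

The load sits in parallel with Rb: Rb‖R_L = (270 × 778) / (270 + 778) = 200.4 Ω.
V_out = 36.0 × 200.4 / (785 + 200.4) = 36.0 × 200.4/985.4 = 7.32 V.
(Unloaded it would have been 9.21 V.)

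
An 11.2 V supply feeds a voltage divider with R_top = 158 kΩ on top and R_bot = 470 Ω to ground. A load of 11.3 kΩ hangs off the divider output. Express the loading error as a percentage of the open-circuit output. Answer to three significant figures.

3.98 %

The divider's output (Thévenin) resistance is R_top‖R_bot = 468.6 Ω.
Fractional drop under load = R_th/(R_th + R_L) = 468.6 / (468.6 + 11300) = 0.03982.
So the output falls by 3.98 %.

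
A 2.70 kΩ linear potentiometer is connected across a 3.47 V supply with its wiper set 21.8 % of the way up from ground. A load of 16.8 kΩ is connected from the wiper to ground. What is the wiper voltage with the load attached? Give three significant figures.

V ≈ 0.736 V

The wiper splits the pot into (1−α)R = 2111 Ω above and αR = 588.6 Ω below.
Lower section ‖ load = 568.7 Ω.
V_wiper = 3.47 × 568.7/(2111 + 568.7) = 0.736 V.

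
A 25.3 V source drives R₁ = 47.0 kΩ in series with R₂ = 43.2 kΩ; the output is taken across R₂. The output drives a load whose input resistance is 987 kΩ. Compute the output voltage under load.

V_out ≈ 11.8 V

The load sits in parallel with R₂: R₂‖R_L = (43.2 × 987) / (43.2 + 987) = 41.39 kΩ.
V_out = 25.3 × 41.39 / (47.0 + 41.39) = 25.3 × 41.39/88.39 = 11.8 V.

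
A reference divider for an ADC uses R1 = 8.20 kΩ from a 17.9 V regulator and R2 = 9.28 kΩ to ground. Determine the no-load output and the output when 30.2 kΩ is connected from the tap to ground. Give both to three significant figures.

Unloaded: 9.50 V; loaded: 8.31 V

Open-circuit: V = 17.9 × 9.28/(8.20 + 9.28) = 9.50 V.
With the load, R2 becomes R2‖R_L = 7.099 kΩ, so V = 17.9 × 7.099/15.30 = 8.31 V.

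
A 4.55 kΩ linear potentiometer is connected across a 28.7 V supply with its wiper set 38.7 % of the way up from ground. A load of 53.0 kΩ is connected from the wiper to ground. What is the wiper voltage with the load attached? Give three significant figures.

The wiper splits the pot into (1−α)R = 2.789 kΩ above and αR = 1.761 kΩ below.
Lower section ‖ load = 1.704 kΩ.
V_wiper = 28.7 × 1.704/(2.789 + 1.704) = 10.9 V.

V ≈ 10.9 V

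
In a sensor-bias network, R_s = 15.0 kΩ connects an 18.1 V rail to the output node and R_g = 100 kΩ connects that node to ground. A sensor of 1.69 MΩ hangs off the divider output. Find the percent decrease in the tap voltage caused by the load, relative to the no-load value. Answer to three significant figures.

The divider's output (Thévenin) resistance is R_s‖R_g = 13.04 kΩ.
Fractional drop under load = R_th/(R_th + R_L) = 13.04 / (13.04 + 1690) = 0.007659.
So the output falls by 0.766 %.

0.766 %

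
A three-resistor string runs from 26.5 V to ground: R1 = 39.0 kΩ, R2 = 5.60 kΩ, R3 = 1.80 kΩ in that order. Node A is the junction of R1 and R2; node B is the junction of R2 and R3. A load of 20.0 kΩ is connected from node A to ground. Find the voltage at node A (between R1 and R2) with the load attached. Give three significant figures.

Below node A the series string R2+R3 = 7.400 kΩ sits in parallel with the 20.0 kΩ load: 5.401 kΩ.
V_A = 26.5 × 5.401/(39.0 + 5.401) = 3.22 V.

V ≈ 3.22 V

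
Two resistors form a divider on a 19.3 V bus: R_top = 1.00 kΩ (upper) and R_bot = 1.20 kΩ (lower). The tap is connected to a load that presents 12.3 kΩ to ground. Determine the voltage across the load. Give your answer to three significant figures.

The load sits in parallel with R_bot: R_bot‖R_L = (1.20 × 12.3) / (1.20 + 12.3) = 1.093 kΩ.
V_out = 19.3 × 1.093 / (1.00 + 1.093) = 19.3 × 1.093/2.093 = 10.1 V.
(Unloaded it would have been 10.5 V.)

V_out ≈ 10.1 V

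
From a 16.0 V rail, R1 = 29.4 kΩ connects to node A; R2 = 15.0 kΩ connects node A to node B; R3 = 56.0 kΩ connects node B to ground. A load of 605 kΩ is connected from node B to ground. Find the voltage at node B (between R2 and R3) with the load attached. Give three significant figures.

At node B, R3 is in parallel with the load: R3‖R_L = 51.26 kΩ.
Below node A the resistance is R2 + (R3‖R_L) = 66.26 kΩ, so V_A = 16.0 × 66.26/95.66 = 11.08 V.
Then V_B = V_A × (R3‖R_L)/(R2 + R3‖R_L) = 11.08 × 51.26/66.26 = 8.57 V.

V ≈ 8.57 V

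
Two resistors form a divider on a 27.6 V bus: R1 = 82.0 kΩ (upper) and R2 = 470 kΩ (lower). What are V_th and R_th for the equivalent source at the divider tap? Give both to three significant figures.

V_th is the open-circuit tap voltage: 27.6 × 470/(82.0 + 470) = 23.5 V.
With the supply zeroed, R1 and R2 appear in parallel from the tap: R_th = R1‖R2 = (82.0 × 470)/552.0 = 69.8 kΩ.

V_th = 23.5 V, R_th = 69.8 kΩ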